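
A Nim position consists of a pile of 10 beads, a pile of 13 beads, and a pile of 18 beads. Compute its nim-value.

21

Compute the nim-sum pairwise:
10 XOR 13 = 7
7 XOR 18 = 21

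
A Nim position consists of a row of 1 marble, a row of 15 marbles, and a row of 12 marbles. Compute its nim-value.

Nim-sum: 1 XOR 15 XOR 12 = 2.

2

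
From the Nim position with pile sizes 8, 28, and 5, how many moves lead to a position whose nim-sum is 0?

1

Compute the nim-sum pairwise:
8 ⊕ 28 = 20
20 ⊕ 5 = 17
The overall nim-sum is X = 17. A pile of size p has a winning move iff p XOR X < p (reduce it to p XOR X).
  8: 8 XOR 17 = 25 ≥ 8 — no move.
  28: 28 XOR 17 = 13 < 28 — winning move (to 13).
  5: 5 XOR 17 = 20 ≥ 5 — no move.
That gives 1 winning move.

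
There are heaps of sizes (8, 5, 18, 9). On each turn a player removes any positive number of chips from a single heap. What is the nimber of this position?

22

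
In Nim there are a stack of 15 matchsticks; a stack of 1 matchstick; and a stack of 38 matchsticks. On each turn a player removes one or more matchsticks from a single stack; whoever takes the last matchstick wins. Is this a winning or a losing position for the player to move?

Winning position

Write each in binary and XOR column by column:
  001111  (15)
  000001  (1)
  100110  (38)
  ------
  101000  (40)
The nim-sum is 40 ≠ 0, so this is an N-position: the player to move can win.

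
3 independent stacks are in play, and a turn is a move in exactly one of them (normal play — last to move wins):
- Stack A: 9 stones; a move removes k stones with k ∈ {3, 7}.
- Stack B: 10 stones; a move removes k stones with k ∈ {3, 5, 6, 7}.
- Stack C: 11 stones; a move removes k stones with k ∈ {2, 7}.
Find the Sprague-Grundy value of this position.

Build the Grundy sequence for stack A with g(k) = mex{g(k−s) : s ∈ {3, 7}, s ≤ k}:
k:     0  1  2  3  4  5  6  7  8  9
g(k):  0  0  0  1  1  1  0  2  2  1
So g(9) = 1.
For stack B, compute g(0), g(1), … with moves {3, 5, 6, 7}:
k:     0  1  2  3  4  5  6  7  8  9 10
g(k):  0  0  0  1  1  1  2  2  2  3  0
So g(10) = 0.
Build the Grundy sequence for stack C with g(k) = mex{g(k−s) : s ∈ {2, 7}, s ≤ k}:
g(0) = mex{} = 0
g(1) = mex{} = 0
g(2) = mex{0} = 1
g(3) = mex{0} = 1
g(4) = mex{1} = 0
g(5) = mex{1} = 0
g(6) = mex{0} = 1
g(7) = mex{0} = 1
g(8) = mex{0,1} = 2
g(9) = mex{1} = 0
g(10) = mex{1,2} = 0
g(11) = mex{0} = 1
So g(11) = 1.
By the Sprague-Grundy theorem, the Grundy value of a sum of independent games is the XOR of the component values.
Combined value = 1 ⊕ 0 ⊕ 1 = 0.

0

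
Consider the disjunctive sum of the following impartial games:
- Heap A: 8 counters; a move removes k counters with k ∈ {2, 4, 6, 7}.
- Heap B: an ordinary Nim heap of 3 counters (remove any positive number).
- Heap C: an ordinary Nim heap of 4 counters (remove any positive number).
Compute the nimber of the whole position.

Grundy values for heap A (subtraction set {2, 4, 6, 7}):
k:     0  1  2  3  4  5  6  7  8
g(k):  0  0  1  1  2  2  3  3  4
So g(8) = 4.
Heap B is a plain Nim heap of size 3, so its Grundy value is 3.
Heap C is a plain Nim heap of size 4, so its Grundy value is 4.
The value of a disjunctive sum is the nim-sum of the parts.
Combined value = 4 XOR 3 XOR 4 = 3.

3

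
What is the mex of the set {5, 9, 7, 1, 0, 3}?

2

The values 0, 1 are all present; 2 is the first non-negative integer missing from the set.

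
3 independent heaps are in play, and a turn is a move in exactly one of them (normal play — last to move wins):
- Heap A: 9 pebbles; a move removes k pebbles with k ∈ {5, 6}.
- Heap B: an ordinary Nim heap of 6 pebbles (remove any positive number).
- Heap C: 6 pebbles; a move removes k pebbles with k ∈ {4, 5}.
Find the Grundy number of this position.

6

Grundy values for heap A (subtraction set {5, 6}):
k:     0  1  2  3  4  5  6  7  8  9
g(k):  0  0  0  0  0  1  1  1  1  1
So g(9) = 1.
Heap B is a plain Nim heap of size 6, so its Grundy value is 6.
For heap C, compute g(0), g(1), … with moves {4, 5}:
k:     0  1  2  3  4  5  6
g(k):  0  0  0  0  1  1  1
So g(6) = 1.
By the Sprague-Grundy theorem, the Grundy value of a sum of independent games is the XOR of the component values.
Combined value = 1 XOR 6 XOR 1 = 6.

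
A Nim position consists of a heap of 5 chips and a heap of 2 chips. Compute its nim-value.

Compute the nim-sum pairwise:
5 XOR 2 = 7

7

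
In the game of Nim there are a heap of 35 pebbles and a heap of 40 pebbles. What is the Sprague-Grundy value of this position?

Nim-sum: 35 XOR 40 = 11.

11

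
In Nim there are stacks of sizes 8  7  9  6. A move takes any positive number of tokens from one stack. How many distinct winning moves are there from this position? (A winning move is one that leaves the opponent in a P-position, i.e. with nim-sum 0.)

0

Compute the nim-sum pairwise:
8 ⊕ 7 = 15
15 ⊕ 9 = 6
6 ⊕ 6 = 0
The nim-sum is already 0, so every move leaves a nonzero nim-sum — there are no winning moves.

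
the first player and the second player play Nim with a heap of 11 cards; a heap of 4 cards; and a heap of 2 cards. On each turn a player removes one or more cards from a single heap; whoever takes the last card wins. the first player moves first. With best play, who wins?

Nim-sum: 11 XOR 4 XOR 2 = 13.
The nim-sum is 13 ≠ 0, so this is an N-position: the player to move can win; the first player has a winning move.

the first player wins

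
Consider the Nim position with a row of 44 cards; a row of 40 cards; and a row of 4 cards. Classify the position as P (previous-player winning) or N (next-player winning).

In binary:
  101100  (44)
  101000  (40)
  000100  (4)
  ------
  000000  (0)
The nim-sum is 0, so this is a P-position: the player to move is in a losing position under optimal play.

P-position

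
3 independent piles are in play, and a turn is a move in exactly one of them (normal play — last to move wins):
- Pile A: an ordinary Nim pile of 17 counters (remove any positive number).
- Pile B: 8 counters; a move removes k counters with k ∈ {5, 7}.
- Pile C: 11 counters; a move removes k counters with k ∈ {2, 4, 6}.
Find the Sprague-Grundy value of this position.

17

Pile A is a plain Nim pile of size 17, so its Grundy value is 17.
Grundy values for pile B (subtraction set {5, 7}):
g(0) = mex{} = 0
g(1) = mex{} = 0
g(2) = mex{} = 0
g(3) = mex{} = 0
g(4) = mex{} = 0
g(5) = mex{0} = 1
g(6) = mex{0} = 1
g(7) = mex{0} = 1
g(8) = mex{0} = 1
So g(8) = 1.
Build the Grundy sequence for pile C with g(k) = mex{g(k−s) : s ∈ {2, 4, 6}, s ≤ k}:
k:     0  1  2  3  4  5  6  7  8  9 10 11
g(k):  0  0  1  1  2  2  3  3  0  0  1  1
So g(11) = 1.
By the Sprague-Grundy theorem, the Grundy value of a sum of independent games is the XOR of the component values.
Combined value = 17 ⊕ 1 ⊕ 1 = 17.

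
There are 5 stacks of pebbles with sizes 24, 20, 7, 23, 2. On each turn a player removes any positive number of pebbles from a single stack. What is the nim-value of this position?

30

Compute the nim-sum pairwise:
24 ^ 20 = 12
12 ^ 7 = 11
11 ^ 23 = 28
28 ^ 2 = 30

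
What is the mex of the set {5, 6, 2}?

0 is not in the set, so the mex is 0.

0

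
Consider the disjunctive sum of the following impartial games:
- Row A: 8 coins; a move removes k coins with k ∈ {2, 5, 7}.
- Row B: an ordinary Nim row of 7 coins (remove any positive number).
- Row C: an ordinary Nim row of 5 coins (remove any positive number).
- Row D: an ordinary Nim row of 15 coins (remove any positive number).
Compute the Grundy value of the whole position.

15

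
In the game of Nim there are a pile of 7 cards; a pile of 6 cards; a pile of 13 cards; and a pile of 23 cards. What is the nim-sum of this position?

Compute the nim-sum pairwise:
7 XOR 6 = 1
1 XOR 13 = 12
12 XOR 23 = 27

27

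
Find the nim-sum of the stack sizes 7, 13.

10

In binary:
  0111  (7)
  1101  (13)
  ----
  1010  (10)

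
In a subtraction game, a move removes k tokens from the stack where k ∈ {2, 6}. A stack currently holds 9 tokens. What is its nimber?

Build the Grundy sequence with g(k) = mex{g(k−s) : s ∈ {2, 6}, s ≤ k}:
k:     0  1  2  3  4  5  6  7  8  9
g(k):  0  0  1  1  0  0  1  1  0  0
So g(9) = 0.

0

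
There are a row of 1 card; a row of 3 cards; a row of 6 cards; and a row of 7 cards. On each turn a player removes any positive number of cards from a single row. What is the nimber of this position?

Nim-sum: 1 ^ 3 ^ 6 ^ 7 = 3.

3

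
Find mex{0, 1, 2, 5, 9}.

3

The values 0, 1, 2 are all present; 3 is the first non-negative integer missing from the set.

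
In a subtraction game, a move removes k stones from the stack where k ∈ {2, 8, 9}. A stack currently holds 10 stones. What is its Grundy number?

Grundy values for subtraction set {2, 8, 9}:
g(0) = mex{} = 0
g(1) = mex{} = 0
g(2) = mex{0} = 1
g(3) = mex{0} = 1
g(4) = mex{1} = 0
g(5) = mex{1} = 0
g(6) = mex{0} = 1
g(7) = mex{0} = 1
g(8) = mex{0,1} = 2
g(9) = mex{0,1} = 2
g(10) = mex{0,1,2} = 3
So g(10) = 3.

3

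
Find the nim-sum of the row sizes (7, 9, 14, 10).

Compute the nim-sum pairwise:
7 ⊕ 9 = 14
14 ⊕ 14 = 0
0 ⊕ 10 = 10

10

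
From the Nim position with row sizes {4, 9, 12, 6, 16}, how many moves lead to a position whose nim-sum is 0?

Compute the nim-sum pairwise:
4 ^ 9 = 13
13 ^ 12 = 1
1 ^ 6 = 7
7 ^ 16 = 23
The overall nim-sum is X = 23. A row of size p has a winning move iff p XOR X < p (reduce it to p XOR X).
  4: 4 XOR 23 = 19 ≥ 4 — no move.
  9: 9 XOR 23 = 30 ≥ 9 — no move.
  12: 12 XOR 23 = 27 ≥ 12 — no move.
  6: 6 XOR 23 = 17 ≥ 6 — no move.
  16: 16 XOR 23 = 7 < 16 — winning move (to 7).
That gives 1 winning move.

1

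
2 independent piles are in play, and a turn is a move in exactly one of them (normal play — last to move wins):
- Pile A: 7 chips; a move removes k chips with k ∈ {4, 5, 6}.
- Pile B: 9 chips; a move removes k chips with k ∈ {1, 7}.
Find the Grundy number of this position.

0

Grundy values for pile A (subtraction set {4, 5, 6}):
k:     0  1  2  3  4  5  6  7
g(k):  0  0  0  0  1  1  1  1
So g(7) = 1.
Grundy values for pile B (subtraction set {1, 7}):
g(0) = mex{} = 0
g(1) = mex{0} = 1
g(2) = mex{1} = 0
g(3) = mex{0} = 1
g(4) = mex{1} = 0
g(5) = mex{0} = 1
g(6) = mex{1} = 0
g(7) = mex{0} = 1
g(8) = mex{1} = 0
g(9) = mex{0} = 1
So g(9) = 1.
By the Sprague-Grundy theorem, the Grundy value of a sum of independent games is the XOR of the component values.
Combined value = 1 XOR 1 = 0.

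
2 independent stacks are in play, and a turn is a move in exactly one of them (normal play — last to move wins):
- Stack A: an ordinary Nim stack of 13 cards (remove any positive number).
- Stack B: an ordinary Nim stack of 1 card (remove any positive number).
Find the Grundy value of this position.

Stack A is a plain Nim stack of size 13, so its Grundy value is 13.
Stack B is a plain Nim stack of size 1, so its Grundy value is 1.
By the Sprague-Grundy theorem, the Grundy value of a sum of independent games is the XOR of the component values.
Combined value = 13 XOR 1 = 12.

12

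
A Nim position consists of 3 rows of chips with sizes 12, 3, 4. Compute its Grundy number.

Nim-sum: 12 ⊕ 3 ⊕ 4 = 11.

11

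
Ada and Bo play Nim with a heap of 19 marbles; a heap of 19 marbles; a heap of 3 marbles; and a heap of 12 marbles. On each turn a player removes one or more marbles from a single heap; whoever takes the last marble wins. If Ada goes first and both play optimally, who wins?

Ada wins

Nim-sum: 19 ⊕ 19 ⊕ 3 ⊕ 12 = 15.
The nim-sum is 15 ≠ 0, so this is an N-position: the player to move can win; Ada has a winning move.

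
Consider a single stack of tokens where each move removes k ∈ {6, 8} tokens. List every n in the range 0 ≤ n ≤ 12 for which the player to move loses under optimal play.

0, 1, 2, 3, 4, 5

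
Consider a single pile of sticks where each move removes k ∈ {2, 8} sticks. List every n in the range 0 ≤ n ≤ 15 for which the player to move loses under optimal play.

Compute g(0), g(1), … for moves {2, 8}:
k:     0  1  2  3  4  5  6  7  8  9 10 11 12 13 14 15
g(k):  0  0  1  1  0  0  1  1  2  2  0  0  1  1  0  0
The P-positions (g = 0) in 0..15 are 0, 1, 4, 5, 10, 11, 14, 15.

0, 1, 4, 5, 10, 11, 14, 15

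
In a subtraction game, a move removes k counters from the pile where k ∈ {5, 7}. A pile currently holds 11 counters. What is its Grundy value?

Grundy values for subtraction set {5, 7}:
k:     0  1  2  3  4  5  6  7  8  9 10 11
g(k):  0  0  0  0  0  1  1  1  1  1  2  2
So g(11) = 2.

2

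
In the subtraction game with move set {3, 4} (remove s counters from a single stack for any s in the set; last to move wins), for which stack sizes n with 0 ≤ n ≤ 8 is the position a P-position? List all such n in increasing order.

Compute g(0), g(1), … for moves {3, 4}:
k:     0  1  2  3  4  5  6  7  8
g(k):  0  0  0  1  1  1  2  0  0
The P-positions (g = 0) in 0..8 are 0, 1, 2, 7, 8.

0, 1, 2, 7, 8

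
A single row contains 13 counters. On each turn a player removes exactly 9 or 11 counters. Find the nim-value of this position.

Compute g(0), g(1), … for moves {9, 11}:
g(0) = mex{} = 0
g(1) = mex{} = 0
g(2) = mex{} = 0
g(3) = mex{} = 0
g(4) = mex{} = 0
g(5) = mex{} = 0
g(6) = mex{} = 0
g(7) = mex{} = 0
g(8) = mex{} = 0
g(9) = mex{0} = 1
g(10) = mex{0} = 1
g(11) = mex{0} = 1
g(12) = mex{0} = 1
g(13) = mex{0} = 1
So g(13) = 1.

1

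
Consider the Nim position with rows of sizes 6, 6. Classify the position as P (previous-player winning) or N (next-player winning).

P-position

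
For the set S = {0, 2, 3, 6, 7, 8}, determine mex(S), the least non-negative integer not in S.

0 is in the set but 1 is not, so the mex is 1.

1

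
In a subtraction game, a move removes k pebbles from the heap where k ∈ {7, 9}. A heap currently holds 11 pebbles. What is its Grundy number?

1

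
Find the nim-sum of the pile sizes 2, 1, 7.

4

Compute the nim-sum pairwise:
2 ⊕ 1 = 3
3 ⊕ 7 = 4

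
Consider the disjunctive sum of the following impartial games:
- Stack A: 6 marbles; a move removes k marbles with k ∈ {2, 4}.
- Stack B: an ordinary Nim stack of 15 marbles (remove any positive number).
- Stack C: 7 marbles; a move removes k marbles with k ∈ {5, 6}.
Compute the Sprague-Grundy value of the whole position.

14

Grundy values for stack A (subtraction set {2, 4}):
g(0) = mex{} = 0
g(1) = mex{} = 0
g(2) = mex{0} = 1
g(3) = mex{0} = 1
g(4) = mex{0,1} = 2
g(5) = mex{0,1} = 2
g(6) = mex{1,2} = 0
So g(6) = 0.
Stack B is a plain Nim stack of size 15, so its Grundy value is 15.
Grundy values for stack C (subtraction set {5, 6}):
g(0) = mex{} = 0
g(1) = mex{} = 0
g(2) = mex{} = 0
g(3) = mex{} = 0
g(4) = mex{} = 0
g(5) = mex{0} = 1
g(6) = mex{0} = 1
g(7) = mex{0} = 1
So g(7) = 1.
The value of a disjunctive sum is the nim-sum of the parts.
Combined value = 0 XOR 15 XOR 1 = 14.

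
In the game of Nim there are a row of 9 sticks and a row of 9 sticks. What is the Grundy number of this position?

Nim-sum: 9 ⊕ 9 = 0.

0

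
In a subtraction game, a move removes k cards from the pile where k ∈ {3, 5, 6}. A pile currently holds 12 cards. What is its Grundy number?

Grundy values for subtraction set {3, 5, 6}:
g(0) = mex{} = 0
g(1) = mex{} = 0
g(2) = mex{} = 0
g(3) = mex{0} = 1
g(4) = mex{0} = 1
g(5) = mex{0} = 1
g(6) = mex{0,1} = 2
g(7) = mex{0,1} = 2
g(8) = mex{0,1} = 2
g(9) = mex{1,2} = 0
g(10) = mex{1,2} = 0
g(11) = mex{1,2} = 0
g(12) = mex{0,2} = 1
So g(12) = 1.

1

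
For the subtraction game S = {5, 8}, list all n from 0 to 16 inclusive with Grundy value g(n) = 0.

0, 1, 2, 3, 4, 13, 14, 15, 16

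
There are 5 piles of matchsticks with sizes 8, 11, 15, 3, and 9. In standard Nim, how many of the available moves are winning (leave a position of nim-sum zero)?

Write each in binary and XOR column by column:
  1000  (8)
  1011  (11)
  1111  (15)
  0011  (3)
  1001  (9)
  ----
  0110  (6)
The overall nim-sum is X = 6. A pile of size p has a winning move iff p XOR X < p (reduce it to p XOR X).
  8: 8 XOR 6 = 14 ≥ 8 — no move.
  11: 11 XOR 6 = 13 ≥ 11 — no move.
  15: 15 XOR 6 = 9 < 15 — winning move (to 9).
  3: 3 XOR 6 = 5 ≥ 3 — no move.
  9: 9 XOR 6 = 15 ≥ 9 — no move.
That gives 1 winning move.

1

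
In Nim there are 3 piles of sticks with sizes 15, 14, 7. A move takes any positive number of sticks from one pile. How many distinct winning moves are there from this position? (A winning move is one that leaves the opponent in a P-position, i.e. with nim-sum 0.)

3

Compute the nim-sum pairwise:
15 ⊕ 14 = 1
1 ⊕ 7 = 6
The overall nim-sum is X = 6. A pile of size p has a winning move iff p XOR X < p (reduce it to p XOR X).
  15: 15 XOR 6 = 9 < 15 — winning move (to 9).
  14: 14 XOR 6 = 8 < 14 — winning move (to 8).
  7: 7 XOR 6 = 1 < 7 — winning move (to 1).
That gives 3 winning moves.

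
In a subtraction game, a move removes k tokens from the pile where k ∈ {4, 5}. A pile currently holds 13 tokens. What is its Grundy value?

Compute g(0), g(1), … for moves {4, 5}:
k:     0  1  2  3  4  5  6  7  8  9 10 11 12 13
g(k):  0  0  0  0  1  1  1  1  2  0  0  0  0  1
So g(13) = 1.

1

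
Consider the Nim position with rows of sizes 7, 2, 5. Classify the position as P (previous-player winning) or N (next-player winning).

P-position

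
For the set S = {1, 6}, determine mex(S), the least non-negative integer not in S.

0 is not in the set, so the mex is 0.

0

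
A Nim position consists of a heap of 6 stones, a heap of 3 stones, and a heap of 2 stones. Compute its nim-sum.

7

Compute the nim-sum pairwise:
6 ⊕ 3 = 5
5 ⊕ 2 = 7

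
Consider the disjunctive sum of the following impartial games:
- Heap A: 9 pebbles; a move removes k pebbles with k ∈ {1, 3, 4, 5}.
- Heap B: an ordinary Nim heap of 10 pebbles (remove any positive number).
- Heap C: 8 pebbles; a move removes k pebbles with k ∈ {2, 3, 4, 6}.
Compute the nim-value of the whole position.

Grundy values for heap A (subtraction set {1, 3, 4, 5}):
g(0) = mex{} = 0
g(1) = mex{0} = 1
g(2) = mex{1} = 0
g(3) = mex{0} = 1
g(4) = mex{0,1} = 2
g(5) = mex{0,1,2} = 3
g(6) = mex{0,1,3} = 2
g(7) = mex{0,1,2} = 3
g(8) = mex{1,2,3} = 0
g(9) = mex{0,2,3} = 1
So g(9) = 1.
Heap B is a plain Nim heap of size 10, so its Grundy value is 10.
For heap C, compute g(0), g(1), … with moves {2, 3, 4, 6}:
g(0) = mex{} = 0
g(1) = mex{} = 0
g(2) = mex{0} = 1
g(3) = mex{0} = 1
g(4) = mex{0,1} = 2
g(5) = mex{0,1} = 2
g(6) = mex{0,1,2} = 3
g(7) = mex{0,1,2} = 3
g(8) = mex{1,2,3} = 0
So g(8) = 0.
The value of a disjunctive sum is the nim-sum of the parts.
Combined value = 1 ⊕ 10 ⊕ 0 = 11.

11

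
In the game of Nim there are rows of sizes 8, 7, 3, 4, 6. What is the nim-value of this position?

Nim-sum: 8 XOR 7 XOR 3 XOR 4 XOR 6 = 14.

14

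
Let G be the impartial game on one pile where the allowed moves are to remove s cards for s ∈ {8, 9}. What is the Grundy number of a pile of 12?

Build the Grundy sequence with g(k) = mex{g(k−s) : s ∈ {8, 9}, s ≤ k}:
k:     0  1  2  3  4  5  6  7  8  9 10 11 12
g(k):  0  0  0  0  0  0  0  0  1  1  1  1  1
So g(12) = 1.

1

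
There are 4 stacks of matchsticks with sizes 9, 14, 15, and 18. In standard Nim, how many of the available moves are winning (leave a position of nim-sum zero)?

1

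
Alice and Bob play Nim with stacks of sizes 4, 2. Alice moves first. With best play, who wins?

Alice wins

Compute the nim-sum pairwise:
4 ^ 2 = 6
The nim-sum is 6 ≠ 0, so this is an N-position: the player to move can win; Alice has a winning move.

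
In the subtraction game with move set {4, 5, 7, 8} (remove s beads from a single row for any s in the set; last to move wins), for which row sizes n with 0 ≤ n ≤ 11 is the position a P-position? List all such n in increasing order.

0, 1, 2, 3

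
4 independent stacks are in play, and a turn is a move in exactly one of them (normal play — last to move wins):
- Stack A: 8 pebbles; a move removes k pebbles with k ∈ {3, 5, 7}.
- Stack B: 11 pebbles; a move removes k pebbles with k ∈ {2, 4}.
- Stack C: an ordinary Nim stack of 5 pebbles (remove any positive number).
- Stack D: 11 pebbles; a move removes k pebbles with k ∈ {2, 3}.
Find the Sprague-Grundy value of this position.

5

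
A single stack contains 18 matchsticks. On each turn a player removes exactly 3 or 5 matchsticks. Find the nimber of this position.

0

Grundy values for subtraction set {3, 5}:
k:     0  1  2  3  4  5  6  7  8  9 10 11 12 13 14 15 16 17 18
g(k):  0  0  0  1  1  1  2  2  0  0  0  1  1  1  2  2  0  0  0
So g(18) = 0.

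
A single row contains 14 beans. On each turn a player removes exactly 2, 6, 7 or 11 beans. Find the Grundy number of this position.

0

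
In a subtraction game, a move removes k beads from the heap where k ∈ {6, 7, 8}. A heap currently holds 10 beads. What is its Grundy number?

Grundy values for subtraction set {6, 7, 8}:
k:     0  1  2  3  4  5  6  7  8  9 10
g(k):  0  0  0  0  0  0  1  1  1  1  1
So g(10) = 1.

1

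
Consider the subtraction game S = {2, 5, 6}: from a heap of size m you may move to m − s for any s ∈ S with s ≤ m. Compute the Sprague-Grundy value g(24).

Compute g(0), g(1), … for moves {2, 5, 6}:
k:     0  1  2  3  4  5  6  7  8  9 10 11 12 13 14 15 16 17 18 19 20 21 22 23 24
g(k):  0  0  1  1  0  2  1  3  0  2  1  0  0  1  1  0  2  1  3  0  2  1  0  0  1
So g(24) = 1.

1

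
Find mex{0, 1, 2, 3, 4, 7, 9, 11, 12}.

5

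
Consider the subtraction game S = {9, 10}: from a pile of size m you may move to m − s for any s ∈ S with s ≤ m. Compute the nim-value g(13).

1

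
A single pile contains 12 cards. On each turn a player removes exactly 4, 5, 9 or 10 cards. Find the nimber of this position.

3

Grundy values for subtraction set {4, 5, 9, 10}:
k:     0  1  2  3  4  5  6  7  8  9 10 11 12
g(k):  0  0  0  0  1  1  1  1  2  2  2  2  3
So g(12) = 3.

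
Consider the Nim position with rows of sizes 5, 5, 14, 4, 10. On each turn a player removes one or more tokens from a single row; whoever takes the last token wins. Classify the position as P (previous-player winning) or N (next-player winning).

Nim-sum: 5 ^ 5 ^ 14 ^ 4 ^ 10 = 0.
The nim-sum is 0, so this is a P-position: the player to move is in a losing position under optimal play.

P-position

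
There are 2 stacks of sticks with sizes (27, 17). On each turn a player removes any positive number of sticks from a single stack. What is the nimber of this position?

Nim-sum: 27 ^ 17 = 10.

10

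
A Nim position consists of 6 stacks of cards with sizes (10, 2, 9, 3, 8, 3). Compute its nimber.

Compute the nim-sum pairwise:
10 XOR 2 = 8
8 XOR 9 = 1
1 XOR 3 = 2
2 XOR 8 = 10
10 XOR 3 = 9

9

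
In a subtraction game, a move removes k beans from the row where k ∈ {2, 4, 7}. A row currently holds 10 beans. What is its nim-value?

2

Grundy values for subtraction set {2, 4, 7}:
k:     0  1  2  3  4  5  6  7  8  9 10
g(k):  0  0  1  1  2  2  0  3  1  0  2
So g(10) = 2.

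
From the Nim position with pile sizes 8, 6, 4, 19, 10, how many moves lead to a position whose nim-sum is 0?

Compute the nim-sum pairwise:
8 XOR 6 = 14
14 XOR 4 = 10
10 XOR 19 = 25
25 XOR 10 = 19
The overall nim-sum is X = 19. A pile of size p has a winning move iff p XOR X < p (reduce it to p XOR X).
  8: 8 XOR 19 = 27 ≥ 8 — no move.
  6: 6 XOR 19 = 21 ≥ 6 — no move.
  4: 4 XOR 19 = 23 ≥ 4 — no move.
  19: 19 XOR 19 = 0 < 19 — winning move (to 0).
  10: 10 XOR 19 = 25 ≥ 10 — no move.
That gives 1 winning move.

1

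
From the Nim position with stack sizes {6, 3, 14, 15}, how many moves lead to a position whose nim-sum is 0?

3

In binary:
  0110  (6)
  0011  (3)
  1110  (14)
  1111  (15)
  ----
  0100  (4)
The overall nim-sum is X = 4. A stack of size p has a winning move iff p XOR X < p (reduce it to p XOR X).
  6: 6 XOR 4 = 2 < 6 — winning move (to 2).
  3: 3 XOR 4 = 7 ≥ 3 — no move.
  14: 14 XOR 4 = 10 < 14 — winning move (to 10).
  15: 15 XOR 4 = 11 < 15 — winning move (to 11).
That gives 3 winning moves.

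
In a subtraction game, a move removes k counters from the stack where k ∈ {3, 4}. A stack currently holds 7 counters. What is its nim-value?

0

Compute g(0), g(1), … for moves {3, 4}:
g(0) = mex{} = 0
g(1) = mex{} = 0
g(2) = mex{} = 0
g(3) = mex{0} = 1
g(4) = mex{0} = 1
g(5) = mex{0} = 1
g(6) = mex{0,1} = 2
g(7) = mex{1} = 0
So g(7) = 0.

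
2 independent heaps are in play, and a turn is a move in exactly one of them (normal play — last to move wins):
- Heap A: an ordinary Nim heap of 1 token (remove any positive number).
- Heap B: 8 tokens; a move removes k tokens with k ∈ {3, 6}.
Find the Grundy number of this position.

3

Heap A is a plain Nim heap of size 1, so its Grundy value is 1.
Grundy values for heap B (subtraction set {3, 6}):
g(0) = mex{} = 0
g(1) = mex{} = 0
g(2) = mex{} = 0
g(3) = mex{0} = 1
g(4) = mex{0} = 1
g(5) = mex{0} = 1
g(6) = mex{0,1} = 2
g(7) = mex{0,1} = 2
g(8) = mex{0,1} = 2
So g(8) = 2.
The value of a disjunctive sum is the nim-sum of the parts.
Combined value = 1 ⊕ 2 = 3.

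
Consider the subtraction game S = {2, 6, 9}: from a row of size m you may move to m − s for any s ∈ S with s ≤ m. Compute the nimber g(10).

1

Grundy values for subtraction set {2, 6, 9}:
g(0) = mex{} = 0
g(1) = mex{} = 0
g(2) = mex{0} = 1
g(3) = mex{0} = 1
g(4) = mex{1} = 0
g(5) = mex{1} = 0
g(6) = mex{0} = 1
g(7) = mex{0} = 1
g(8) = mex{1} = 0
g(9) = mex{0,1} = 2
g(10) = mex{0} = 1
So g(10) = 1.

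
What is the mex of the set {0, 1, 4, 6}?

The values 0, 1 are all present; 2 is the first non-negative integer missing from the set.

2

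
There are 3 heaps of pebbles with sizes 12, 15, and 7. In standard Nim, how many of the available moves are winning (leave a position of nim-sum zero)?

3

Compute the nim-sum pairwise:
12 XOR 15 = 3
3 XOR 7 = 4
The overall nim-sum is X = 4. A heap of size p has a winning move iff p XOR X < p (reduce it to p XOR X).
  12: 12 XOR 4 = 8 < 12 — winning move (to 8).
  15: 15 XOR 4 = 11 < 15 — winning move (to 11).
  7: 7 XOR 4 = 3 < 7 — winning move (to 3).
That gives 3 winning moves.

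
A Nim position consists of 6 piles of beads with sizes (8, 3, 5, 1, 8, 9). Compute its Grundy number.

14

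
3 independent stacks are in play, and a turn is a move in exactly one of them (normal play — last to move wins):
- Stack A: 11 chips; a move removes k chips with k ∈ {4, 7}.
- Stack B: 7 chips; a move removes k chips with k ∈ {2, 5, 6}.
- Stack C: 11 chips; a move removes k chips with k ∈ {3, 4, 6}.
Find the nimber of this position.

Grundy values for stack A (subtraction set {4, 7}):
g(0) = mex{} = 0
g(1) = mex{} = 0
g(2) = mex{} = 0
g(3) = mex{} = 0
g(4) = mex{0} = 1
g(5) = mex{0} = 1
g(6) = mex{0} = 1
g(7) = mex{0} = 1
g(8) = mex{0,1} = 2
g(9) = mex{0,1} = 2
g(10) = mex{0,1} = 2
g(11) = mex{1} = 0
So g(11) = 0.
Grundy values for stack B (subtraction set {2, 5, 6}):
g(0) = mex{} = 0
g(1) = mex{} = 0
g(2) = mex{0} = 1
g(3) = mex{0} = 1
g(4) = mex{1} = 0
g(5) = mex{0,1} = 2
g(6) = mex{0} = 1
g(7) = mex{0,1,2} = 3
So g(7) = 3.
Build the Grundy sequence for stack C with g(k) = mex{g(k−s) : s ∈ {3, 4, 6}, s ≤ k}:
g(0) = mex{} = 0
g(1) = mex{} = 0
g(2) = mex{} = 0
g(3) = mex{0} = 1
g(4) = mex{0} = 1
g(5) = mex{0} = 1
g(6) = mex{0,1} = 2
g(7) = mex{0,1} = 2
g(8) = mex{0,1} = 2
g(9) = mex{1,2} = 0
g(10) = mex{1,2} = 0
g(11) = mex{1,2} = 0
So g(11) = 0.
By the Sprague-Grundy theorem, the Grundy value of a sum of independent games is the XOR of the component values.
Combined value = 0 XOR 3 XOR 0 = 3.

3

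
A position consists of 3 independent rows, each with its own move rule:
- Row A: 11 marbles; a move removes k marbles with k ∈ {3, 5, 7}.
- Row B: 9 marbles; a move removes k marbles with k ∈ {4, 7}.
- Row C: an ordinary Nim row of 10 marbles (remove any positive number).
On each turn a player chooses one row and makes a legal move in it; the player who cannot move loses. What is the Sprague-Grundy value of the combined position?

8

For row A, compute g(0), g(1), … with moves {3, 5, 7}:
k:     0  1  2  3  4  5  6  7  8  9 10 11
g(k):  0  0  0  1  1  1  2  2  2  3  0  0
So g(11) = 0.
For row B, compute g(0), g(1), … with moves {4, 7}:
k:     0  1  2  3  4  5  6  7  8  9
g(k):  0  0  0  0  1  1  1  1  2  2
So g(9) = 2.
Row C is a plain Nim row of size 10, so its Grundy value is 10.
By the Sprague-Grundy theorem, the Grundy value of a sum of independent games is the XOR of the component values.
Combined value = 0 XOR 2 XOR 10 = 8.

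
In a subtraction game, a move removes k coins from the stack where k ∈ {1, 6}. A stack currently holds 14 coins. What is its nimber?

Compute g(0), g(1), … for moves {1, 6}:
k:     0  1  2  3  4  5  6  7  8  9 10 11 12 13 14
g(k):  0  1  0  1  0  1  2  0  1  0  1  0  1  2  0
So g(14) = 0.

0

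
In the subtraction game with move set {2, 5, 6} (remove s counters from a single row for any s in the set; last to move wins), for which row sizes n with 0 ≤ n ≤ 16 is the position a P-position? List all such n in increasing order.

Build the Grundy sequence with g(k) = mex{g(k−s) : s ∈ {2, 5, 6}, s ≤ k}:
k:     0  1  2  3  4  5  6  7  8  9 10 11 12 13 14 15 16
g(k):  0  0  1  1  0  2  1  3  0  2  1  0  0  1  1  0  2
The P-positions (g = 0) in 0..16 are 0, 1, 4, 8, 11, 12, 15.

0, 1, 4, 8, 11, 12, 15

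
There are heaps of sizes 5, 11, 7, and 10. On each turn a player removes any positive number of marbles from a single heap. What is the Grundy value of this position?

Nim-sum: 5 ^ 11 ^ 7 ^ 10 = 3.

3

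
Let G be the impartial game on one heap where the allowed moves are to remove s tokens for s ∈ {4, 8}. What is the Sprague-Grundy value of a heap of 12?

0

Grundy values for subtraction set {4, 8}:
k:     0  1  2  3  4  5  6  7  8  9 10 11 12
g(k):  0  0  0  0  1  1  1  1  2  2  2  2  0
So g(12) = 0.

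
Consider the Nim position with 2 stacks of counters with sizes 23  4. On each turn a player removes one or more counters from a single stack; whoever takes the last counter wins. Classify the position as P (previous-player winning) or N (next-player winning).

Nim-sum: 23 XOR 4 = 19.
The nim-sum is 19 ≠ 0, so this is an N-position: the player to move can win.

N-position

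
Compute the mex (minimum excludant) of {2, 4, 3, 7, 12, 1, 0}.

5

The values 0, 1, 2, 3, 4 are all present; 5 is the first non-negative integer missing from the set.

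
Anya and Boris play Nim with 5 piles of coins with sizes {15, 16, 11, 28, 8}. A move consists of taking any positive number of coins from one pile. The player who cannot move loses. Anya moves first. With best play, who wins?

Compute the nim-sum pairwise:
15 ⊕ 16 = 31
31 ⊕ 11 = 20
20 ⊕ 28 = 8
8 ⊕ 8 = 0
The nim-sum is 0, so this is a P-position: the player to move is in a losing position under optimal play; Anya is about to move from it and so loses — Boris wins.

Boris wins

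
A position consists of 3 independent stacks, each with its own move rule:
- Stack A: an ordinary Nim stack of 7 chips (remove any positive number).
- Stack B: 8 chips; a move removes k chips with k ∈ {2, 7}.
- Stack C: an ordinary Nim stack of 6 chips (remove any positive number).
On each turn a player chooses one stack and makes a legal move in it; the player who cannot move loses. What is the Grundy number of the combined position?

3

Stack A is a plain Nim stack of size 7, so its Grundy value is 7.
Build the Grundy sequence for stack B with g(k) = mex{g(k−s) : s ∈ {2, 7}, s ≤ k}:
g(0) = mex{} = 0
g(1) = mex{} = 0
g(2) = mex{0} = 1
g(3) = mex{0} = 1
g(4) = mex{1} = 0
g(5) = mex{1} = 0
g(6) = mex{0} = 1
g(7) = mex{0} = 1
g(8) = mex{0,1} = 2
So g(8) = 2.
Stack C is a plain Nim stack of size 6, so its Grundy value is 6.
The value of a disjunctive sum is the nim-sum of the parts.
Combined value = 7 ⊕ 2 ⊕ 6 = 3.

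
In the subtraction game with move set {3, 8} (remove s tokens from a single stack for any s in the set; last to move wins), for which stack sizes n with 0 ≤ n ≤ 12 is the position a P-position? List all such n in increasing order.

0, 1, 2, 6, 7, 11, 12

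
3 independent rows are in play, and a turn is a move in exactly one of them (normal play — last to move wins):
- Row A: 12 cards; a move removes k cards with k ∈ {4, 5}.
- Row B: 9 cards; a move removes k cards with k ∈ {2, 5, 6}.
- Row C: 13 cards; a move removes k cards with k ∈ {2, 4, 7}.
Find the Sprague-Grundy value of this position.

0

For row A, compute g(0), g(1), … with moves {4, 5}:
k:     0  1  2  3  4  5  6  7  8  9 10 11 12
g(k):  0  0  0  0  1  1  1  1  2  0  0  0  0
So g(12) = 0.
Grundy values for row B (subtraction set {2, 5, 6}):
k:     0  1  2  3  4  5  6  7  8  9
g(k):  0  0  1  1  0  2  1  3  0  2
So g(9) = 2.
For row C, compute g(0), g(1), … with moves {2, 4, 7}:
k:     0  1  2  3  4  5  6  7  8  9 10 11 12 13
g(k):  0  0  1  1  2  2  0  3  1  0  2  1  0  2
So g(13) = 2.
The value of a disjunctive sum is the nim-sum of the parts.
Combined value = 0 XOR 2 XOR 2 = 0.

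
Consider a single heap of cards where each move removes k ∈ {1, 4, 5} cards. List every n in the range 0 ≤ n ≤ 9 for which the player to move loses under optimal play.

0, 2, 8

Build the Grundy sequence with g(k) = mex{g(k−s) : s ∈ {1, 4, 5}, s ≤ k}:
g(0) = mex{} = 0
g(1) = mex{0} = 1
g(2) = mex{1} = 0
g(3) = mex{0} = 1
g(4) = mex{0,1} = 2
g(5) = mex{0,1,2} = 3
g(6) = mex{0,1,3} = 2
g(7) = mex{0,1,2} = 3
g(8) = mex{1,2,3} = 0
g(9) = mex{0,2,3} = 1
The P-positions (g = 0) in 0..9 are 0, 2, 8.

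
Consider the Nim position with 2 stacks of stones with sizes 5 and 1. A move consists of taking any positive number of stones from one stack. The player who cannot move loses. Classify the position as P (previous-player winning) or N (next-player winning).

Nim-sum: 5 ^ 1 = 4.
The nim-sum is 4 ≠ 0, so this is an N-position: the player to move can win.

N-position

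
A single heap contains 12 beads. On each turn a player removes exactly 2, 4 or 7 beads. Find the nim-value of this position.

0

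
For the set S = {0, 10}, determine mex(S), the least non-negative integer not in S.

0 is in the set but 1 is not, so the mex is 1.

1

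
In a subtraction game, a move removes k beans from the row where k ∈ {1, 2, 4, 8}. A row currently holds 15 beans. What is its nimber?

Compute g(0), g(1), … for moves {1, 2, 4, 8}:
k:     0  1  2  3  4  5  6  7  8  9 10 11 12 13 14 15
g(k):  0  1  2  0  1  2  0  1  2  0  1  2  0  1  2  0
So g(15) = 0.

0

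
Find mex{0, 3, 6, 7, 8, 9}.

0 is in the set but 1 is not, so the mex is 1.

1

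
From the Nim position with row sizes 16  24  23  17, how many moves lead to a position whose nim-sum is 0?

1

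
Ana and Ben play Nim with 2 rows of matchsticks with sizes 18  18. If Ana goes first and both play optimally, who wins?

Ben wins

Nim-sum: 18 XOR 18 = 0.
The nim-sum is 0, so this is a P-position: the player to move is in a losing position under optimal play; Ana is about to move from it and so loses — Ben wins.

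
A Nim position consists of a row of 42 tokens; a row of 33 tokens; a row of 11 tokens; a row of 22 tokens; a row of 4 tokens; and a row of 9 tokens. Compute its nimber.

27

Nim-sum: 42 ⊕ 33 ⊕ 11 ⊕ 22 ⊕ 4 ⊕ 9 = 27.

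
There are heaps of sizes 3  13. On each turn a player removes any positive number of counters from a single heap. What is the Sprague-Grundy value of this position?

Nim-sum: 3 ⊕ 13 = 14.

14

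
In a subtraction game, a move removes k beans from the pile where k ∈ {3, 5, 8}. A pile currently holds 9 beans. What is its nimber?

3

Build the Grundy sequence with g(k) = mex{g(k−s) : s ∈ {3, 5, 8}, s ≤ k}:
k:     0  1  2  3  4  5  6  7  8  9
g(k):  0  0  0  1  1  1  2  2  2  3
So g(9) = 3.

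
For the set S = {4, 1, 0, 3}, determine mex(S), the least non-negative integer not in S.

2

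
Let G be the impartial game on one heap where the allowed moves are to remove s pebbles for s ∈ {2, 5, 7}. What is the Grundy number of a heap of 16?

Compute g(0), g(1), … for moves {2, 5, 7}:
k:     0  1  2  3  4  5  6  7  8  9 10 11 12 13 14 15 16
g(k):  0  0  1  1  0  2  1  3  2  2  0  3  1  0  0  1  1
So g(16) = 1.

1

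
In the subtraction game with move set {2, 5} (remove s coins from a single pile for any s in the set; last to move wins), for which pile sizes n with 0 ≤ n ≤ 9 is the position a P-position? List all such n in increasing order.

Build the Grundy sequence with g(k) = mex{g(k−s) : s ∈ {2, 5}, s ≤ k}:
g(0) = mex{} = 0
g(1) = mex{} = 0
g(2) = mex{0} = 1
g(3) = mex{0} = 1
g(4) = mex{1} = 0
g(5) = mex{0,1} = 2
g(6) = mex{0} = 1
g(7) = mex{1,2} = 0
g(8) = mex{1} = 0
g(9) = mex{0} = 1
The P-positions (g = 0) in 0..9 are 0, 1, 4, 7, 8.

0, 1, 4, 7, 8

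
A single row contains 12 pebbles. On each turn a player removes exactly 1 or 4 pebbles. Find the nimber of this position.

0

Compute g(0), g(1), … for moves {1, 4}:
g(0) = mex{} = 0
g(1) = mex{0} = 1
g(2) = mex{1} = 0
g(3) = mex{0} = 1
g(4) = mex{0,1} = 2
g(5) = mex{1,2} = 0
g(6) = mex{0} = 1
g(7) = mex{1} = 0
g(8) = mex{0,2} = 1
g(9) = mex{0,1} = 2
g(10) = mex{1,2} = 0
g(11) = mex{0} = 1
g(12) = mex{1} = 0
So g(12) = 0.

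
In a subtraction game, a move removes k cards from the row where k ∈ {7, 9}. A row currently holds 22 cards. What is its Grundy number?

Compute g(0), g(1), … for moves {7, 9}:
k:     0  1  2  3  4  5  6  7  8  9 10 11 12 13 14 15 16 17 18 19 20 21 22
g(k):  0  0  0  0  0  0  0  1  1  1  1  1  1  1  2  2  0  0  0  0  0  0  0
So g(22) = 0.

0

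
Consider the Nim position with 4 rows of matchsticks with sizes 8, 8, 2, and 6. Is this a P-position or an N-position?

Nim-sum: 8 ⊕ 8 ⊕ 2 ⊕ 6 = 4.
The nim-sum is 4 ≠ 0, so this is an N-position: the player to move can win.

N-position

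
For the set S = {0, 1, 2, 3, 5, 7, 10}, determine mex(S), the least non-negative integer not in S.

4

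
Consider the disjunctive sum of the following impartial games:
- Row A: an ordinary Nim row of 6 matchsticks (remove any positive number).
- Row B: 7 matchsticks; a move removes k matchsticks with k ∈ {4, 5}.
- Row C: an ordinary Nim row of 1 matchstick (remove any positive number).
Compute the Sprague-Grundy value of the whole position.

6

Row A is a plain Nim row of size 6, so its Grundy value is 6.
Build the Grundy sequence for row B with g(k) = mex{g(k−s) : s ∈ {4, 5}, s ≤ k}:
g(0) = mex{} = 0
g(1) = mex{} = 0
g(2) = mex{} = 0
g(3) = mex{} = 0
g(4) = mex{0} = 1
g(5) = mex{0} = 1
g(6) = mex{0} = 1
g(7) = mex{0} = 1
So g(7) = 1.
Row C is a plain Nim row of size 1, so its Grundy value is 1.
By the Sprague-Grundy theorem, the Grundy value of a sum of independent games is the XOR of the component values.
Combined value = 6 XOR 1 XOR 1 = 6.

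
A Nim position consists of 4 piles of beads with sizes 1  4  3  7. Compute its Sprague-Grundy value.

Nim-sum: 1 XOR 4 XOR 3 XOR 7 = 1.

1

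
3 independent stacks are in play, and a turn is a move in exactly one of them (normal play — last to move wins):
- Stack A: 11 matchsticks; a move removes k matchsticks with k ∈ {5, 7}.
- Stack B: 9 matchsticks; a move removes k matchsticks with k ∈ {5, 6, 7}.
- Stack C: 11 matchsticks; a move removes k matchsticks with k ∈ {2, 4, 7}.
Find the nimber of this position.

2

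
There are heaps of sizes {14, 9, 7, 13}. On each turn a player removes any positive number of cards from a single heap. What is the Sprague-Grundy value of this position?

In binary:
  1110  (14)
  1001  (9)
  0111  (7)
  1101  (13)
  ----
  1101  (13)

13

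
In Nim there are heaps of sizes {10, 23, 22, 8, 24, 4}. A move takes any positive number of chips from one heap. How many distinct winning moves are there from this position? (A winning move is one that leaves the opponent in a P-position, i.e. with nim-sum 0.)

3

Bitwise XOR of the heap sizes:
  01010  (10)
  10111  (23)
  10110  (22)
  01000  (8)
  11000  (24)
  00100  (4)
  -----
  11111  (31)
The overall nim-sum is X = 31. A heap of size p has a winning move iff p XOR X < p (reduce it to p XOR X).
  10: 10 XOR 31 = 21 ≥ 10 — no move.
  23: 23 XOR 31 = 8 < 23 — winning move (to 8).
  22: 22 XOR 31 = 9 < 22 — winning move (to 9).
  8: 8 XOR 31 = 23 ≥ 8 — no move.
  24: 24 XOR 31 = 7 < 24 — winning move (to 7).
  4: 4 XOR 31 = 27 ≥ 4 — no move.
That gives 3 winning moves.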